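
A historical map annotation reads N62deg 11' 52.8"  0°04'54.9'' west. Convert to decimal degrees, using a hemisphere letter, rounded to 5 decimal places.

62.19800° N, 0.08192° W

Lat: 62° + 11/60 + 52.8/3600 = 62 + 0.183333 + 0.014667 = 62.198000
λ: 0 + 4/60 + 54.9/3600 = 0.081917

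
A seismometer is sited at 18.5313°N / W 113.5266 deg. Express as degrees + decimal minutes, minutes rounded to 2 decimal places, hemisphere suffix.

Lat: minutes = (18.531300 − 18) × 60 = 31.8780
Lon: fractional part 0.526600 → 31.5960 minutes

18° 31.88′ N, 113° 31.60′ W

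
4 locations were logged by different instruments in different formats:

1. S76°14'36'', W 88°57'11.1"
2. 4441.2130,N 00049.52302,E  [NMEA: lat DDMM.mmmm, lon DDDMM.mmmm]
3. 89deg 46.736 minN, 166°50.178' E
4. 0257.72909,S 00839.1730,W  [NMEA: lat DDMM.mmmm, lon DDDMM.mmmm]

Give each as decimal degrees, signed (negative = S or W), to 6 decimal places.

Point 1:
  Latitude: 14′ + 36″ = 14.60000′; 76 + 14.60000/60 = 76.2433333
  hemisphere S, so the sign is −
  Longitude: 88° + 57/60 + 11.1/3600 = 88 + 0.950000 + 0.003083 = 88.9530833
  W ⇒ negate
Point 2:
  Latitude: split at 2 digits → 44° and 41.213′; 44 + 41.213/60 = 44.6868833
  N → positive
  λ: split at 3 digits → 000° and 49.52302′; 0 + 49.52302/60 = 0.8253837
  E → positive
Point 3:
  φ: 89 + 46.736/60 = 89.7789333
  N ⇒ keep positive
  Longitude: 166 + 50.178/60 = 166.8363000
  E → positive
Point 4:
  Lat: split at 2 digits → 02° and 57.72909′; 2 + 57.72909/60 = 2.9621515
  S → negative
  λ: split at 3 digits → 008° and 39.173′; 8 + 39.173/60 = 8.6528833
  hemisphere W, so the sign is −

1. -76.243333, -88.953083
2. 44.686883, 0.825384
3. 89.778933, 166.836300
4. -2.962152, -8.652883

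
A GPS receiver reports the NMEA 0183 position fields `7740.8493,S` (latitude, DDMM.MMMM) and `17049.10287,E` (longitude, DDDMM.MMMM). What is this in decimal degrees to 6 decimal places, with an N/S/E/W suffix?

φ: degrees = first 2 digits = 77, minutes = 40.8493; 77 + 40.8493/60 = 77.6808217
Longitude: degrees = first 3 digits = 170, minutes = 49.10287; 170 + 49.10287/60 = 170.8183812

77.680822° S, 170.818381° E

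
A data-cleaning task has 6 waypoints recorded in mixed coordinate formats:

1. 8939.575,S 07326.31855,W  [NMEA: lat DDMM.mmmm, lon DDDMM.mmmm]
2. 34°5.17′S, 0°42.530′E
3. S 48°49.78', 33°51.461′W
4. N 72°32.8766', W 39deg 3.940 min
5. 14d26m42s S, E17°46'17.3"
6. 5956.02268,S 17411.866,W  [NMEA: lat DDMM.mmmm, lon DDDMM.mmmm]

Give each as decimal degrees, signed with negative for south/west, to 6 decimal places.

1. -89.659583, -73.438643
2. -34.086167, 0.708833
3. -48.829667, -33.857683
4. 72.547943, -39.065667
5. -14.445000, 17.771472
6. -59.933711, -174.197767

Point 1:
  Latitude: degrees = first 2 digits = 89, minutes = 39.575; 89 + 39.575/60 = 89.6595833
  hemisphere S, so the sign is −
  λ: split at 3 digits → 073° and 26.31855′; 73 + 26.31855/60 = 73.4386425
  W ⇒ negate
Point 2:
  φ: 5.17′ = 0.086167°; total 34.0861667
  S ⇒ negate
  Lon: 0 + 42.53/60 = 0.7088333
  E → positive
Point 3:
  φ: 48 + 49.78/60 = 48.8296667
  hemisphere S, so the sign is −
  Lon: 51.461′ = 0.857683°; total 33.8576833
  hemisphere W, so the sign is −
Point 4:
  φ: 32.8766′ = 0.547943°; total 72.5479433
  N → positive
  Lon: 3.94′ = 0.065667°; total 39.0656667
  W ⇒ negate
Point 5:
  Lat: 14 + 26/60 + 42/3600 = 14.4450000
  hemisphere S, so the sign is −
  Lon: 17° + 46/60 + 17.3/3600 = 17 + 0.766667 + 0.004806 = 17.7714722
  E → positive
Point 6:
  φ: split at 2 digits → 59° and 56.02268′; 59 + 56.02268/60 = 59.9337113
  S ⇒ negate
  Lon: degrees = first 3 digits = 174, minutes = 11.866; 174 + 11.866/60 = 174.1977667
  W ⇒ negate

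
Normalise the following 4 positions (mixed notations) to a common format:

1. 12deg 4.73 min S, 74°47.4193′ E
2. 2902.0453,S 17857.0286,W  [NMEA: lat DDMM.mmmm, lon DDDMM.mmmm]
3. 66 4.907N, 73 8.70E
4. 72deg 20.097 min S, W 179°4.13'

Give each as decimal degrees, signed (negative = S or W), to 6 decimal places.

1. -12.078833, 74.790322
2. -29.034088, -178.950477
3. 66.081783, 73.145000
4. -72.334950, -179.068833

Point 1:
  Lat: 12 + 4.73/60 = 12.0788333
  S ⇒ negate
  λ: 47.4193′ = 0.790322°; total 74.7903217
  E ⇒ keep positive
Point 2:
  Latitude: split at 2 digits → 29° and 2.0453′; 29 + 2.0453/60 = 29.0340883
  S → negative
  λ: degrees = first 3 digits = 178, minutes = 57.0286; 178 + 57.0286/60 = 178.9504767
  hemisphere W, so the sign is −
Point 3:
  φ: 4.907′ = 0.081783°; total 66.0817833
  N ⇒ keep positive
  Lon: 8.7′ = 0.145000°; total 73.1450000
  E ⇒ keep positive
Point 4:
  φ: 72 + 20.097/60 = 72.3349500
  S → negative
  Longitude: 179 + 4.13/60 = 179.0688333
  W → negative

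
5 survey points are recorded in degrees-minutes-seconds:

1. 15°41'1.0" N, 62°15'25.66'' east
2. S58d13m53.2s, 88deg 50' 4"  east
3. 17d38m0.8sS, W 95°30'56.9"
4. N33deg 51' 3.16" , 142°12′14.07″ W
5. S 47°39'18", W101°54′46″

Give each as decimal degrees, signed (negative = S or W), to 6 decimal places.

1. 15.683611, 62.257128
2. -58.231444, 88.834444
3. -17.633556, -95.515806
4. 33.850878, -142.203908
5. -47.655000, -101.912778

Point 1:
  φ: 15° + 41/60 + 1/3600 = 15 + 0.683333 + 0.000278 = 15.6836111
  N → positive
  Lon: 62 + 15/60 + 25.66/3600 = 62.2571278
  E ⇒ keep positive
Point 2:
  Lat: 58° + 13/60 + 53.2/3600 = 58 + 0.216667 + 0.014778 = 58.2314444
  S ⇒ negate
  λ: 50′ + 4″ = 50.06667′; 88 + 50.06667/60 = 88.8344444
  E ⇒ keep positive
Point 3:
  Lat: 17° + 38/60 + 0.8/3600 = 17 + 0.633333 + 0.000222 = 17.6335556
  S → negative
  Lon: 95° + 30/60 + 56.9/3600 = 95 + 0.500000 + 0.015806 = 95.5158056
  W → negative
Point 4:
  φ: 51′ + 3.16″ = 51.05267′; 33 + 51.05267/60 = 33.8508778
  N → positive
  Lon: 12′ + 14.07″ = 12.23450′; 142 + 12.23450/60 = 142.2039083
  hemisphere W, so the sign is −
Point 5:
  φ: 47 + 39/60 + 18/3600 = 47.6550000
  S → negative
  λ: 54′ + 46″ = 54.76667′; 101 + 54.76667/60 = 101.9127778
  W → negative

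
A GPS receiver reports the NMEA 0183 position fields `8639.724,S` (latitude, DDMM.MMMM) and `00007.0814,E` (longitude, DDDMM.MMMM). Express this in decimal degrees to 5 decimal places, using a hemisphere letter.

86.66207° S, 0.11802° E

Lat: degrees = first 2 digits = 86, minutes = 39.724; 86 + 39.724/60 = 86.662067
Lon: split at 3 digits → 000° and 7.0814′; 0 + 7.0814/60 = 0.118023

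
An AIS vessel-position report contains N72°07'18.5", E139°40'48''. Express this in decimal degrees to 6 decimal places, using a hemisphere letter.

72.121806° N, 139.680000° E

Latitude: 7′ + 18.5″ = 7.30833′; 72 + 7.30833/60 = 72.1218056
Longitude: 139° + 40/60 + 48/3600 = 139 + 0.666667 + 0.013333 = 139.6800000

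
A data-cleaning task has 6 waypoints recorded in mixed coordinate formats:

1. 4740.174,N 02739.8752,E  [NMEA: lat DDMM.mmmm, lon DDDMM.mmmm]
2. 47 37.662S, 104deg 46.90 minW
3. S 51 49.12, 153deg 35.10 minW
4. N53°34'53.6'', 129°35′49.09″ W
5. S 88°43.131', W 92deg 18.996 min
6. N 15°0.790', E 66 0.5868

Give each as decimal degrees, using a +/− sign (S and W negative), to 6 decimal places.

1. 47.669567, 27.664587
2. -47.627700, -104.781667
3. -51.818667, -153.585000
4. 53.581556, -129.596969
5. -88.718850, -92.316600
6. 15.013167, 66.009780

Point 1:
  Latitude: split at 2 digits → 47° and 40.174′; 47 + 40.174/60 = 47.6695667
  N → positive
  Lon: split at 3 digits → 027° and 39.8752′; 27 + 39.8752/60 = 27.6645867
  E → positive
Point 2:
  Lat: 37.662′ = 0.627700°; total 47.6277000
  S → negative
  λ: 46.9′ = 0.781667°; total 104.7816667
  W → negative
Point 3:
  φ: 49.12′ = 0.818667°; total 51.8186667
  S ⇒ negate
  λ: 153 + 35.1/60 = 153.5850000
  W ⇒ negate
Point 4:
  Latitude: 53 + 34/60 + 53.6/3600 = 53.5815556
  N → positive
  Lon: 129 + 35/60 + 49.09/3600 = 129.5969694
  W ⇒ negate
Point 5:
  Lat: 88 + 43.131/60 = 88.7188500
  S → negative
  Lon: 18.996′ = 0.316600°; total 92.3166000
  W → negative
Point 6:
  Lat: 0.79′ = 0.013167°; total 15.0131667
  N → positive
  Lon: 66 + 0.5868/60 = 66.0097800
  E → positive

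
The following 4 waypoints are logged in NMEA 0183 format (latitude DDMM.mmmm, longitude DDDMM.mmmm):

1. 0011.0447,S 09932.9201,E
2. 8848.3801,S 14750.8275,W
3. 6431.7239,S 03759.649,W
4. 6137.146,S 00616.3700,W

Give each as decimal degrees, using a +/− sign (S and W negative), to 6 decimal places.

Point 1:
  Latitude: split at 2 digits → 00° and 11.0447′; 0 + 11.0447/60 = 0.1840783
  S → negative
  Lon: split at 3 digits → 099° and 32.9201′; 99 + 32.9201/60 = 99.5486683
  E ⇒ keep positive
Point 2:
  φ: split at 2 digits → 88° and 48.3801′; 88 + 48.3801/60 = 88.8063350
  hemisphere S, so the sign is −
  λ: degrees = first 3 digits = 147, minutes = 50.8275; 147 + 50.8275/60 = 147.8471250
  W → negative
Point 3:
  Lat: split at 2 digits → 64° and 31.7239′; 64 + 31.7239/60 = 64.5287317
  hemisphere S, so the sign is −
  Longitude: split at 3 digits → 037° and 59.649′; 37 + 59.649/60 = 37.9941500
  hemisphere W, so the sign is −
Point 4:
  φ: degrees = first 2 digits = 61, minutes = 37.146; 61 + 37.146/60 = 61.6191000
  S ⇒ negate
  λ: split at 3 digits → 006° and 16.37′; 6 + 16.37/60 = 6.2728333
  W → negative

1. -0.184078, 99.548668
2. -88.806335, -147.847125
3. -64.528732, -37.994150
4. -61.619100, -6.272833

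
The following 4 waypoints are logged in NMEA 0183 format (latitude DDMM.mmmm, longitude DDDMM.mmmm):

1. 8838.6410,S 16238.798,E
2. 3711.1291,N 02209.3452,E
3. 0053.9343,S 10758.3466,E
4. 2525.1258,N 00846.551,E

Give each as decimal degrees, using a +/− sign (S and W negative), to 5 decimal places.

Point 1:
  φ: split at 2 digits → 88° and 38.641′; 88 + 38.641/60 = 88.644017
  S ⇒ negate
  λ: degrees = first 3 digits = 162, minutes = 38.798; 162 + 38.798/60 = 162.646633
  E → positive
Point 2:
  φ: split at 2 digits → 37° and 11.1291′; 37 + 11.1291/60 = 37.185485
  N ⇒ keep positive
  Lon: degrees = first 3 digits = 22, minutes = 9.3452; 22 + 9.3452/60 = 22.155753
  E ⇒ keep positive
Point 3:
  Latitude: split at 2 digits → 00° and 53.9343′; 0 + 53.9343/60 = 0.898905
  S ⇒ negate
  Longitude: degrees = first 3 digits = 107, minutes = 58.3466; 107 + 58.3466/60 = 107.972443
  E → positive
Point 4:
  Latitude: split at 2 digits → 25° and 25.1258′; 25 + 25.1258/60 = 25.418763
  N → positive
  λ: split at 3 digits → 008° and 46.551′; 8 + 46.551/60 = 8.775850
  E ⇒ keep positive

1. -88.64402, 162.64663
2. 37.18549, 22.15575
3. -0.89891, 107.97244
4. 25.41876, 8.77585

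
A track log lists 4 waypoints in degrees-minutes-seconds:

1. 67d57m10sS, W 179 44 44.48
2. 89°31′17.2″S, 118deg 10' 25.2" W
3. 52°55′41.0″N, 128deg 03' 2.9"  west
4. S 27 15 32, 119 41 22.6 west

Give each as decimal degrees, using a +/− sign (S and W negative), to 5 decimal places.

1. -67.95278, -179.74569
2. -89.52144, -118.17367
3. 52.92806, -128.05081
4. -27.25889, -119.68961

Point 1:
  Latitude: 67° + 57/60 + 10/3600 = 67 + 0.950000 + 0.002778 = 67.952778
  S ⇒ negate
  λ: 179° + 44/60 + 44.48/3600 = 179 + 0.733333 + 0.012356 = 179.745689
  W ⇒ negate
Point 2:
  φ: 31′ + 17.2″ = 31.28667′; 89 + 31.28667/60 = 89.521444
  S ⇒ negate
  Lon: 118 + 10/60 + 25.2/3600 = 118.173667
  hemisphere W, so the sign is −
Point 3:
  Latitude: 55′ + 41″ = 55.68333′; 52 + 55.68333/60 = 52.928056
  N → positive
  Longitude: 128° + 3/60 + 2.9/3600 = 128 + 0.050000 + 0.000806 = 128.050806
  W ⇒ negate
Point 4:
  Latitude: 27 + 15/60 + 32/3600 = 27.258889
  S → negative
  Lon: 41′ + 22.6″ = 41.37667′; 119 + 41.37667/60 = 119.689611
  W ⇒ negate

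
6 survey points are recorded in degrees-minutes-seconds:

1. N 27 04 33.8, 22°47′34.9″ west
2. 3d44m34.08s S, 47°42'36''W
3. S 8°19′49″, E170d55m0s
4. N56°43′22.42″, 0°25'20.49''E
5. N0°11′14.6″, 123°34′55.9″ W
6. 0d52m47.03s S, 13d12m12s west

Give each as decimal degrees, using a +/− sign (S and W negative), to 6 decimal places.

1. 27.076056, -22.793028
2. -3.742800, -47.710000
3. -8.330278, 170.916667
4. 56.722894, 0.422358
5. 0.187389, -123.582194
6. -0.879731, -13.203333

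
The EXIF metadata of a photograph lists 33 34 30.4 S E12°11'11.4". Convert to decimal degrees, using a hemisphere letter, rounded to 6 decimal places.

Lat: 33 + 34/60 + 30.4/3600 = 33.5751111
Longitude: 12° + 11/60 + 11.4/3600 = 12 + 0.183333 + 0.003167 = 12.1865000

33.575111° S, 12.186500° E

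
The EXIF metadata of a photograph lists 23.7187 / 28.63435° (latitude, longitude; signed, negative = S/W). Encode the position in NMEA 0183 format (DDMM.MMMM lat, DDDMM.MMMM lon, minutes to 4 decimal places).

Latitude: minutes = (23.718700 − 23) × 60 = 43.122000
Longitude: fractional part 0.634350 → 38.061000 minutes

2343.1220,N / 02838.0610,E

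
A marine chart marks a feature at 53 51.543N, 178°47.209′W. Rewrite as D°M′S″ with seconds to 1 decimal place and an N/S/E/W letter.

Lat: 51.54300′ → 51′ and 0.54300 × 60 = 32.580″
λ: 47.20900′ → 47′ and 0.20900 × 60 = 12.540″

53°51′32.6″ N, 178°47′12.5″ W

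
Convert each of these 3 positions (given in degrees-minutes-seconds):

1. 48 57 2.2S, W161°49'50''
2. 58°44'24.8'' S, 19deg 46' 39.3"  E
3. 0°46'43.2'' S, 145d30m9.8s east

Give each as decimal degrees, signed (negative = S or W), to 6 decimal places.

Point 1:
  Latitude: 48 + 57/60 + 2.2/3600 = 48.9506111
  hemisphere S, so the sign is −
  Longitude: 161 + 49/60 + 50/3600 = 161.8305556
  hemisphere W, so the sign is −
Point 2:
  Lat: 58 + 44/60 + 24.8/3600 = 58.7402222
  S → negative
  λ: 19 + 46/60 + 39.3/3600 = 19.7775833
  E ⇒ keep positive
Point 3:
  Latitude: 0 + 46/60 + 43.2/3600 = 0.7786667
  S → negative
  Lon: 145 + 30/60 + 9.8/3600 = 145.5027222
  E ⇒ keep positive

1. -48.950611, -161.830556
2. -58.740222, 19.777583
3. -0.778667, 145.502722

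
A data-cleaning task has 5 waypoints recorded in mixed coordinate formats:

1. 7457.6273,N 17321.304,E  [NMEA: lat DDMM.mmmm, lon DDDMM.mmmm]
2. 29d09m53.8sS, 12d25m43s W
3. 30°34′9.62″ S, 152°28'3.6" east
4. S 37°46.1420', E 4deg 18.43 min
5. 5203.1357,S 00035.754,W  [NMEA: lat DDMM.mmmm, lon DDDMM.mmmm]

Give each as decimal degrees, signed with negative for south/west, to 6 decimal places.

Point 1:
  Lat: degrees = first 2 digits = 74, minutes = 57.6273; 74 + 57.6273/60 = 74.9604550
  N ⇒ keep positive
  λ: split at 3 digits → 173° and 21.304′; 173 + 21.304/60 = 173.3550667
  E ⇒ keep positive
Point 2:
  φ: 9′ + 53.8″ = 9.89667′; 29 + 9.89667/60 = 29.1649444
  hemisphere S, so the sign is −
  λ: 25′ + 43″ = 25.71667′; 12 + 25.71667/60 = 12.4286111
  hemisphere W, so the sign is −
Point 3:
  φ: 34′ + 9.62″ = 34.16033′; 30 + 34.16033/60 = 30.5693389
  hemisphere S, so the sign is −
  λ: 28′ + 3.6″ = 28.06000′; 152 + 28.06000/60 = 152.4676667
  E → positive
Point 4:
  Latitude: 46.142′ = 0.769033°; total 37.7690333
  S ⇒ negate
  λ: 4 + 18.43/60 = 4.3071667
  E ⇒ keep positive
Point 5:
  Latitude: degrees = first 2 digits = 52, minutes = 3.1357; 52 + 3.1357/60 = 52.0522617
  S → negative
  λ: split at 3 digits → 000° and 35.754′; 0 + 35.754/60 = 0.5959000
  hemisphere W, so the sign is −

1. 74.960455, 173.355067
2. -29.164944, -12.428611
3. -30.569339, 152.467667
4. -37.769033, 4.307167
5. -52.052262, -0.595900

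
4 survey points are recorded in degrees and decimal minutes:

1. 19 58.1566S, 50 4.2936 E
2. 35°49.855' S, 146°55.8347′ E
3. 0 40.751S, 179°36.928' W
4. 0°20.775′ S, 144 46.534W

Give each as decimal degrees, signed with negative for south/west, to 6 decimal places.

Point 1:
  φ: 19 + 58.1566/60 = 19.9692767
  S ⇒ negate
  λ: 4.2936′ = 0.071560°; total 50.0715600
  E → positive
Point 2:
  Latitude: 49.855′ = 0.830917°; total 35.8309167
  S → negative
  λ: 146 + 55.8347/60 = 146.9305783
  E ⇒ keep positive
Point 3:
  Lat: 0 + 40.751/60 = 0.6791833
  S ⇒ negate
  Longitude: 36.928′ = 0.615467°; total 179.6154667
  W ⇒ negate
Point 4:
  Latitude: 0 + 20.775/60 = 0.3462500
  hemisphere S, so the sign is −
  Lon: 46.534′ = 0.775567°; total 144.7755667
  W → negative

1. -19.969277, 50.071560
2. -35.830917, 146.930578
3. -0.679183, -179.615467
4. -0.346250, -144.775567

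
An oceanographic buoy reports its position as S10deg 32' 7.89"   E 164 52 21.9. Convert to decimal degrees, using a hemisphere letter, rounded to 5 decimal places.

10.53553° S, 164.87275° E

Lat: 10° + 32/60 + 7.89/3600 = 10 + 0.533333 + 0.002192 = 10.535525
λ: 52′ + 21.9″ = 52.36500′; 164 + 52.36500/60 = 164.872750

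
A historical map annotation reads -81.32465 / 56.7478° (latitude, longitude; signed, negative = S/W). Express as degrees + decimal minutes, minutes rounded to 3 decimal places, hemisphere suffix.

Latitude is negative → S; |value| = 81.324650
Latitude: 81° + 0.324650 × 60 = 81° 19.47900′
λ: 56° + 0.747800 × 60 = 56° 44.86800′

81° 19.479′ S, 56° 44.868′ E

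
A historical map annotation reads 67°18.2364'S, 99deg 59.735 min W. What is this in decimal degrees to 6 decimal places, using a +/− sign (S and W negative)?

Lat: 67 + 18.2364/60 = 67.3039400
S → negative
Lon: 99 + 59.735/60 = 99.9955833
W ⇒ negate

-67.303940, -99.995583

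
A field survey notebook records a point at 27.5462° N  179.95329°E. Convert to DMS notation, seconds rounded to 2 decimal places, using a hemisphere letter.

27°32′46.32″ N, 179°57′11.84″ E

Lat: 0.546200° → 32.77200′; 0.77200 × 60 = 46.3200″
Lon: 0.953290 × 60 = 57.19740′ → 57′, remainder × 60 = 11.8440″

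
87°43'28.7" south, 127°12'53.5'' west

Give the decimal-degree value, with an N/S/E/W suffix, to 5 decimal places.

87.72464° S, 127.21486° W

φ: 43′ + 28.7″ = 43.47833′; 87 + 43.47833/60 = 87.724639
Lon: 127° + 12/60 + 53.5/3600 = 127 + 0.200000 + 0.014861 = 127.214861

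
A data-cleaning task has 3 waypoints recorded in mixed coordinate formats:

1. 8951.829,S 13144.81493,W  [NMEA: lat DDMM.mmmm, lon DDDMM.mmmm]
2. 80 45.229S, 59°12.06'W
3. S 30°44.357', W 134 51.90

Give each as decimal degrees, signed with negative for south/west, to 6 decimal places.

1. -89.863817, -131.746916
2. -80.753817, -59.201000
3. -30.739283, -134.865000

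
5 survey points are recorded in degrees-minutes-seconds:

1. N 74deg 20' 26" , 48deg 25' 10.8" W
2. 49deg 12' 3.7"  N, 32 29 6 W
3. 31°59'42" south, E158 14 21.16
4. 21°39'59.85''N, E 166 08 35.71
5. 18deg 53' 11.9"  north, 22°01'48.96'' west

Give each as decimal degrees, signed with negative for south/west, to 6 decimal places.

Point 1:
  Lat: 74° + 20/60 + 26/3600 = 74 + 0.333333 + 0.007222 = 74.3405556
  N → positive
  Lon: 48 + 25/60 + 10.8/3600 = 48.4196667
  W ⇒ negate
Point 2:
  Lat: 49° + 12/60 + 3.7/3600 = 49 + 0.200000 + 0.001028 = 49.2010278
  N → positive
  Longitude: 32° + 29/60 + 6/3600 = 32 + 0.483333 + 0.001667 = 32.4850000
  W ⇒ negate
Point 3:
  Latitude: 59′ + 42″ = 59.70000′; 31 + 59.70000/60 = 31.9950000
  S → negative
  Lon: 158° + 14/60 + 21.16/3600 = 158 + 0.233333 + 0.005878 = 158.2392111
  E ⇒ keep positive
Point 4:
  Latitude: 39′ + 59.85″ = 39.99750′; 21 + 39.99750/60 = 21.6666250
  N → positive
  Lon: 166° + 8/60 + 35.71/3600 = 166 + 0.133333 + 0.009919 = 166.1432528
  E ⇒ keep positive
Point 5:
  Latitude: 18 + 53/60 + 11.9/3600 = 18.8866389
  N → positive
  Lon: 1′ + 48.96″ = 1.81600′; 22 + 1.81600/60 = 22.0302667
  W ⇒ negate

1. 74.340556, -48.419667
2. 49.201028, -32.485000
3. -31.995000, 158.239211
4. 21.666625, 166.143253
5. 18.886639, -22.030267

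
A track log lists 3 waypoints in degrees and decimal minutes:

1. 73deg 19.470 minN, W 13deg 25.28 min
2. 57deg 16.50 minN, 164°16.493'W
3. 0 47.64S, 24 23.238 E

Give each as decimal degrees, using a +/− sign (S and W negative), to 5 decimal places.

Point 1:
  Lat: 73 + 19.47/60 = 73.324500
  N → positive
  Longitude: 25.28′ = 0.421333°; total 13.421333
  W ⇒ negate
Point 2:
  Latitude: 57 + 16.5/60 = 57.275000
  N → positive
  Lon: 164 + 16.493/60 = 164.274883
  W → negative
Point 3:
  Lat: 0 + 47.64/60 = 0.794000
  hemisphere S, so the sign is −
  Longitude: 24 + 23.238/60 = 24.387300
  E → positive

1. 73.32450, -13.42133
2. 57.27500, -164.27488
3. -0.79400, 24.38730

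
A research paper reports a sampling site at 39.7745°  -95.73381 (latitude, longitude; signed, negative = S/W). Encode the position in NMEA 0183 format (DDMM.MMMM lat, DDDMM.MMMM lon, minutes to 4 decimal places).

Lat: fractional part 0.774500 → 46.470000 minutes
Longitude is negative → W; |value| = 95.733810
Longitude: fractional part 0.733810 → 44.028600 minutes

3946.4700,N / 09544.0286,W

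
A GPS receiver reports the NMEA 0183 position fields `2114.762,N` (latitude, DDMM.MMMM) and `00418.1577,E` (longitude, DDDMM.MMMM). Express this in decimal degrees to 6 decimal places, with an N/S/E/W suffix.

φ: degrees = first 2 digits = 21, minutes = 14.762; 21 + 14.762/60 = 21.2460333
λ: split at 3 digits → 004° and 18.1577′; 4 + 18.1577/60 = 4.3026283

21.246033° N, 4.302628° E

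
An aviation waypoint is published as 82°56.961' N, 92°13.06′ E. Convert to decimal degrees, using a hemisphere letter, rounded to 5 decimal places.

82.94935° N, 92.21767° E

φ: 82 + 56.961/60 = 82.949350
Lon: 92 + 13.06/60 = 92.217667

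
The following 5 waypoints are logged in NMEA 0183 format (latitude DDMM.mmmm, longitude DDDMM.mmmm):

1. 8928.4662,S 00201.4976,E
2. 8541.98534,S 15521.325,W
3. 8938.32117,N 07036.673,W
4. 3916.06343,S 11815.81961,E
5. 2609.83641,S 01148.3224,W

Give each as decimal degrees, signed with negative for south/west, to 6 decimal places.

1. -89.474437, 2.024960
2. -85.699756, -155.355417
3. 89.638686, -70.611217
4. -39.267724, 118.263660
5. -26.163940, -11.805373

Point 1:
  Lat: degrees = first 2 digits = 89, minutes = 28.4662; 89 + 28.4662/60 = 89.4744367
  hemisphere S, so the sign is −
  Longitude: split at 3 digits → 002° and 1.4976′; 2 + 1.4976/60 = 2.0249600
  E ⇒ keep positive
Point 2:
  φ: degrees = first 2 digits = 85, minutes = 41.98534; 85 + 41.98534/60 = 85.6997557
  hemisphere S, so the sign is −
  Longitude: split at 3 digits → 155° and 21.325′; 155 + 21.325/60 = 155.3554167
  W → negative
Point 3:
  φ: degrees = first 2 digits = 89, minutes = 38.32117; 89 + 38.32117/60 = 89.6386862
  N ⇒ keep positive
  Longitude: split at 3 digits → 070° and 36.673′; 70 + 36.673/60 = 70.6112167
  hemisphere W, so the sign is −
Point 4:
  φ: split at 2 digits → 39° and 16.06343′; 39 + 16.06343/60 = 39.2677238
  S → negative
  Lon: degrees = first 3 digits = 118, minutes = 15.81961; 118 + 15.81961/60 = 118.2636602
  E ⇒ keep positive
Point 5:
  φ: split at 2 digits → 26° and 9.83641′; 26 + 9.83641/60 = 26.1639402
  S → negative
  Longitude: split at 3 digits → 011° and 48.3224′; 11 + 48.3224/60 = 11.8053733
  W → negative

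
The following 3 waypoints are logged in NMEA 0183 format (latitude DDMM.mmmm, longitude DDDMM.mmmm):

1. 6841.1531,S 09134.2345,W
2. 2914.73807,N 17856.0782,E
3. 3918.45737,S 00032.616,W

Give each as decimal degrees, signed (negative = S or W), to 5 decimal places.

1. -68.68589, -91.57058
2. 29.24563, 178.93464
3. -39.30762, -0.54360

Point 1:
  φ: degrees = first 2 digits = 68, minutes = 41.1531; 68 + 41.1531/60 = 68.685885
  hemisphere S, so the sign is −
  λ: degrees = first 3 digits = 91, minutes = 34.2345; 91 + 34.2345/60 = 91.570575
  W → negative
Point 2:
  φ: split at 2 digits → 29° and 14.73807′; 29 + 14.73807/60 = 29.245635
  N → positive
  λ: split at 3 digits → 178° and 56.0782′; 178 + 56.0782/60 = 178.934637
  E → positive
Point 3:
  Lat: split at 2 digits → 39° and 18.45737′; 39 + 18.45737/60 = 39.307623
  hemisphere S, so the sign is −
  Longitude: split at 3 digits → 000° and 32.616′; 0 + 32.616/60 = 0.543600
  W → negative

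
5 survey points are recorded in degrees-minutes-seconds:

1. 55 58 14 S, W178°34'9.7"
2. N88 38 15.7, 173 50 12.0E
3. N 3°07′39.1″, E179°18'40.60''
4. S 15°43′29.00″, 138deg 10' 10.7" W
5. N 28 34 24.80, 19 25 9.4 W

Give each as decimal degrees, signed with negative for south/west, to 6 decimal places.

Point 1:
  φ: 58′ + 14″ = 58.23333′; 55 + 58.23333/60 = 55.9705556
  S → negative
  λ: 34′ + 9.7″ = 34.16167′; 178 + 34.16167/60 = 178.5693611
  W ⇒ negate
Point 2:
  φ: 88 + 38/60 + 15.7/3600 = 88.6376944
  N → positive
  λ: 173° + 50/60 + 12/3600 = 173 + 0.833333 + 0.003333 = 173.8366667
  E → positive
Point 3:
  φ: 3 + 7/60 + 39.1/3600 = 3.1275278
  N ⇒ keep positive
  λ: 179° + 18/60 + 40.6/3600 = 179 + 0.300000 + 0.011278 = 179.3112778
  E → positive
Point 4:
  φ: 43′ + 29″ = 43.48333′; 15 + 43.48333/60 = 15.7247222
  hemisphere S, so the sign is −
  Lon: 138° + 10/60 + 10.7/3600 = 138 + 0.166667 + 0.002972 = 138.1696389
  W → negative
Point 5:
  Lat: 28 + 34/60 + 24.8/3600 = 28.5735556
  N → positive
  λ: 19° + 25/60 + 9.4/3600 = 19 + 0.416667 + 0.002611 = 19.4192778
  W → negative

1. -55.970556, -178.569361
2. 88.637694, 173.836667
3. 3.127528, 179.311278
4. -15.724722, -138.169639
5. 28.573556, -19.419278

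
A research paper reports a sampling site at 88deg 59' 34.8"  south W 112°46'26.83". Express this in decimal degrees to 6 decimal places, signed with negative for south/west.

-88.993000, -112.774119

Lat: 88 + 59/60 + 34.8/3600 = 88.9930000
S ⇒ negate
λ: 112 + 46/60 + 26.83/3600 = 112.7741194
hemisphere W, so the sign is −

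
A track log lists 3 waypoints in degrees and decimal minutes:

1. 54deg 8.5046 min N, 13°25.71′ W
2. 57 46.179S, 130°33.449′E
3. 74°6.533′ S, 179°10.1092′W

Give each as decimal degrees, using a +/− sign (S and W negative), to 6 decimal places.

1. 54.141743, -13.428500
2. -57.769650, 130.557483
3. -74.108883, -179.168487

Point 1:
  Latitude: 8.5046′ = 0.141743°; total 54.1417433
  N ⇒ keep positive
  Longitude: 13 + 25.71/60 = 13.4285000
  W → negative
Point 2:
  Latitude: 46.179′ = 0.769650°; total 57.7696500
  S → negative
  Lon: 130 + 33.449/60 = 130.5574833
  E ⇒ keep positive
Point 3:
  Lat: 74 + 6.533/60 = 74.1088833
  S ⇒ negate
  λ: 10.1092′ = 0.168487°; total 179.1684867
  W ⇒ negate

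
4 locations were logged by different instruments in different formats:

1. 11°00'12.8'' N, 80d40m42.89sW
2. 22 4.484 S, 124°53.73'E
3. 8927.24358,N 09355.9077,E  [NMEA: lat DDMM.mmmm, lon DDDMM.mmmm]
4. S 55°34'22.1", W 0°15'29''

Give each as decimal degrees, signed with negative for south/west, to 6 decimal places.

Point 1:
  Latitude: 11 + 0/60 + 12.8/3600 = 11.0035556
  N ⇒ keep positive
  λ: 80 + 40/60 + 42.89/3600 = 80.6785806
  W ⇒ negate
Point 2:
  φ: 4.484′ = 0.074733°; total 22.0747333
  S ⇒ negate
  Longitude: 124 + 53.73/60 = 124.8955000
  E ⇒ keep positive
Point 3:
  Latitude: split at 2 digits → 89° and 27.24358′; 89 + 27.24358/60 = 89.4540597
  N ⇒ keep positive
  λ: split at 3 digits → 093° and 55.9077′; 93 + 55.9077/60 = 93.9317950
  E → positive
Point 4:
  Latitude: 55° + 34/60 + 22.1/3600 = 55 + 0.566667 + 0.006139 = 55.5728056
  S → negative
  Longitude: 0 + 15/60 + 29/3600 = 0.2580556
  W ⇒ negate

1. 11.003556, -80.678581
2. -22.074733, 124.895500
3. 89.454060, 93.931795
4. -55.572806, -0.258056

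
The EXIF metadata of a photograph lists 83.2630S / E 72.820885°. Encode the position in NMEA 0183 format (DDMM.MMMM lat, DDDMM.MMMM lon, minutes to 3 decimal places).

φ: fractional part 0.263000 → 15.78000 minutes
Lon: fractional part 0.820885 → 49.25310 minutes

8315.780,S / 07249.253,E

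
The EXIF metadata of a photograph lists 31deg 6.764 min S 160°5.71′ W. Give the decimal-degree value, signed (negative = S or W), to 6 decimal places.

-31.112733, -160.095167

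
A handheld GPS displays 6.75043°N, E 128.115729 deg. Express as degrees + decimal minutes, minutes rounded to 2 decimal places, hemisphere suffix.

6° 45.03′ N, 128° 6.94′ E

Lat: fractional part 0.750430 → 45.0258 minutes
λ: minutes = (128.115729 − 128) × 60 = 6.9437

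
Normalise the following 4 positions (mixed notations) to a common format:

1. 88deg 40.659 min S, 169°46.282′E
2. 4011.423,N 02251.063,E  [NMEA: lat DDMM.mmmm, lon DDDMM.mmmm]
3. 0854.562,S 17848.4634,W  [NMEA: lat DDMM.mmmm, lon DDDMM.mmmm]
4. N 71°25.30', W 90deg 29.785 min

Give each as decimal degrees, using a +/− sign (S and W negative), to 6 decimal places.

Point 1:
  Latitude: 88 + 40.659/60 = 88.6776500
  S → negative
  λ: 46.282′ = 0.771367°; total 169.7713667
  E → positive
Point 2:
  φ: split at 2 digits → 40° and 11.423′; 40 + 11.423/60 = 40.1903833
  N ⇒ keep positive
  Lon: split at 3 digits → 022° and 51.063′; 22 + 51.063/60 = 22.8510500
  E → positive
Point 3:
  Latitude: degrees = first 2 digits = 8, minutes = 54.562; 8 + 54.562/60 = 8.9093667
  S ⇒ negate
  Lon: split at 3 digits → 178° and 48.4634′; 178 + 48.4634/60 = 178.8077233
  hemisphere W, so the sign is −
Point 4:
  Latitude: 25.3′ = 0.421667°; total 71.4216667
  N → positive
  Lon: 29.785′ = 0.496417°; total 90.4964167
  W ⇒ negate

1. -88.677650, 169.771367
2. 40.190383, 22.851050
3. -8.909367, -178.807723
4. 71.421667, -90.496417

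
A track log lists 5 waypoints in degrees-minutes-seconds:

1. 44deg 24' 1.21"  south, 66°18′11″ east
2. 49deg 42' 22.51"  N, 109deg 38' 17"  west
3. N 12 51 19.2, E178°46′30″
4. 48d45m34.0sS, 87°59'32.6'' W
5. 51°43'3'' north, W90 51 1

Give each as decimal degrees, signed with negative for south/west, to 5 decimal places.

Point 1:
  φ: 24′ + 1.21″ = 24.02017′; 44 + 24.02017/60 = 44.400336
  S → negative
  Lon: 66° + 18/60 + 11/3600 = 66 + 0.300000 + 0.003056 = 66.303056
  E ⇒ keep positive
Point 2:
  φ: 49 + 42/60 + 22.51/3600 = 49.706253
  N ⇒ keep positive
  Lon: 38′ + 17″ = 38.28333′; 109 + 38.28333/60 = 109.638056
  W → negative
Point 3:
  Latitude: 12° + 51/60 + 19.2/3600 = 12 + 0.850000 + 0.005333 = 12.855333
  N → positive
  Lon: 178 + 46/60 + 30/3600 = 178.775000
  E ⇒ keep positive
Point 4:
  Lat: 45′ + 34″ = 45.56667′; 48 + 45.56667/60 = 48.759444
  S ⇒ negate
  Lon: 87° + 59/60 + 32.6/3600 = 87 + 0.983333 + 0.009056 = 87.992389
  W → negative
Point 5:
  φ: 51 + 43/60 + 3/3600 = 51.717500
  N ⇒ keep positive
  λ: 90 + 51/60 + 1/3600 = 90.850278
  hemisphere W, so the sign is −

1. -44.40034, 66.30306
2. 49.70625, -109.63806
3. 12.85533, 178.77500
4. -48.75944, -87.99239
5. 51.71750, -90.85028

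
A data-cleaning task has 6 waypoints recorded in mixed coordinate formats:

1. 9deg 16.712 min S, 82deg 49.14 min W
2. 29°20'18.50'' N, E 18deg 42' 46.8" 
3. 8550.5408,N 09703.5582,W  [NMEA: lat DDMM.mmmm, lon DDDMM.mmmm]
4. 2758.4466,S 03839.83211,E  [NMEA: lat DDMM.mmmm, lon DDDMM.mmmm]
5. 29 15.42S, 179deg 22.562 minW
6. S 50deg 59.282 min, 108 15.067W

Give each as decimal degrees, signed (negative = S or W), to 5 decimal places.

1. -9.27853, -82.81900
2. 29.33847, 18.71300
3. 85.84235, -97.05930
4. -27.97411, 38.66387
5. -29.25700, -179.37603
6. -50.98803, -108.25112

Point 1:
  Lat: 9 + 16.712/60 = 9.278533
  S → negative
  Longitude: 49.14′ = 0.819000°; total 82.819000
  hemisphere W, so the sign is −
Point 2:
  Lat: 20′ + 18.5″ = 20.30833′; 29 + 20.30833/60 = 29.338472
  N → positive
  λ: 18 + 42/60 + 46.8/3600 = 18.713000
  E → positive
Point 3:
  φ: degrees = first 2 digits = 85, minutes = 50.5408; 85 + 50.5408/60 = 85.842347
  N ⇒ keep positive
  Longitude: split at 3 digits → 097° and 3.5582′; 97 + 3.5582/60 = 97.059303
  hemisphere W, so the sign is −
Point 4:
  Lat: split at 2 digits → 27° and 58.4466′; 27 + 58.4466/60 = 27.974110
  S ⇒ negate
  Lon: split at 3 digits → 038° and 39.83211′; 38 + 39.83211/60 = 38.663869
  E ⇒ keep positive
Point 5:
  φ: 15.42′ = 0.257000°; total 29.257000
  S ⇒ negate
  λ: 22.562′ = 0.376033°; total 179.376033
  W → negative
Point 6:
  φ: 59.282′ = 0.988033°; total 50.988033
  S → negative
  λ: 108 + 15.067/60 = 108.251117
  W → negative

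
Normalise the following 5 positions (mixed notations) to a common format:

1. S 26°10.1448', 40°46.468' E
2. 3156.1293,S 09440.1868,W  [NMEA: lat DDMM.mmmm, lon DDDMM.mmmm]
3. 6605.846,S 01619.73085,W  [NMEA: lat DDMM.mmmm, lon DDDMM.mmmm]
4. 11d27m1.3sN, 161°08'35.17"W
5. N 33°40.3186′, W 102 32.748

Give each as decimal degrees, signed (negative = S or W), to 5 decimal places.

Point 1:
  Lat: 26 + 10.1448/60 = 26.169080
  S → negative
  λ: 46.468′ = 0.774467°; total 40.774467
  E → positive
Point 2:
  Lat: degrees = first 2 digits = 31, minutes = 56.1293; 31 + 56.1293/60 = 31.935488
  S → negative
  λ: degrees = first 3 digits = 94, minutes = 40.1868; 94 + 40.1868/60 = 94.669780
  hemisphere W, so the sign is −
Point 3:
  Lat: split at 2 digits → 66° and 5.846′; 66 + 5.846/60 = 66.097433
  S → negative
  Longitude: split at 3 digits → 016° and 19.73085′; 16 + 19.73085/60 = 16.328848
  W ⇒ negate
Point 4:
  Latitude: 11 + 27/60 + 1.3/3600 = 11.450361
  N → positive
  λ: 8′ + 35.17″ = 8.58617′; 161 + 8.58617/60 = 161.143103
  hemisphere W, so the sign is −
Point 5:
  φ: 33 + 40.3186/60 = 33.671977
  N ⇒ keep positive
  λ: 102 + 32.748/60 = 102.545800
  W → negative

1. -26.16908, 40.77447
2. -31.93549, -94.66978
3. -66.09743, -16.32885
4. 11.45036, -161.14310
5. 33.67198, -102.54580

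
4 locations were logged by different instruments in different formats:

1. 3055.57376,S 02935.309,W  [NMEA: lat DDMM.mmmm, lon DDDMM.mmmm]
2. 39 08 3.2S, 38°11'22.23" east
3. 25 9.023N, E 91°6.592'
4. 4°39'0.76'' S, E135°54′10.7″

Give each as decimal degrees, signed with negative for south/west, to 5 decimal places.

Point 1:
  φ: split at 2 digits → 30° and 55.57376′; 30 + 55.57376/60 = 30.926229
  hemisphere S, so the sign is −
  λ: split at 3 digits → 029° and 35.309′; 29 + 35.309/60 = 29.588483
  W ⇒ negate
Point 2:
  Lat: 39 + 8/60 + 3.2/3600 = 39.134222
  S → negative
  Longitude: 11′ + 22.23″ = 11.37050′; 38 + 11.37050/60 = 38.189508
  E ⇒ keep positive
Point 3:
  Lat: 25 + 9.023/60 = 25.150383
  N ⇒ keep positive
  Longitude: 6.592′ = 0.109867°; total 91.109867
  E → positive
Point 4:
  φ: 4° + 39/60 + 0.76/3600 = 4 + 0.650000 + 0.000211 = 4.650211
  S → negative
  Lon: 135° + 54/60 + 10.7/3600 = 135 + 0.900000 + 0.002972 = 135.902972
  E ⇒ keep positive

1. -30.92623, -29.58848
2. -39.13422, 38.18951
3. 25.15038, 91.10987
4. -4.65021, 135.90297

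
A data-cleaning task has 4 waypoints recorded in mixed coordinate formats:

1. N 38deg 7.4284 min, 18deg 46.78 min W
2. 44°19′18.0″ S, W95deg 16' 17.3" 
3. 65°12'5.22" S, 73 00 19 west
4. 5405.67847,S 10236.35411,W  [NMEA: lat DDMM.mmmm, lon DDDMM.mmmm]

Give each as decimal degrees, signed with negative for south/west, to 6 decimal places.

Point 1:
  Latitude: 7.4284′ = 0.123807°; total 38.1238067
  N ⇒ keep positive
  Longitude: 46.78′ = 0.779667°; total 18.7796667
  W ⇒ negate
Point 2:
  φ: 44° + 19/60 + 18/3600 = 44 + 0.316667 + 0.005000 = 44.3216667
  S → negative
  Longitude: 16′ + 17.3″ = 16.28833′; 95 + 16.28833/60 = 95.2714722
  W → negative
Point 3:
  Latitude: 65° + 12/60 + 5.22/3600 = 65 + 0.200000 + 0.001450 = 65.2014500
  S → negative
  Longitude: 0′ + 19″ = 0.31667′; 73 + 0.31667/60 = 73.0052778
  W ⇒ negate
Point 4:
  Latitude: split at 2 digits → 54° and 5.67847′; 54 + 5.67847/60 = 54.0946412
  S → negative
  Longitude: split at 3 digits → 102° and 36.35411′; 102 + 36.35411/60 = 102.6059018
  W → negative

1. 38.123807, -18.779667
2. -44.321667, -95.271472
3. -65.201450, -73.005278
4. -54.094641, -102.605902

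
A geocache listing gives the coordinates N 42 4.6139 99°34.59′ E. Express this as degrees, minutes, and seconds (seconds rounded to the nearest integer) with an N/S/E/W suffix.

42°04′37″ N, 99°34′35″ E

Lat: fractional minutes 0.61390 × 60 = 36.83″
Lon: fractional minutes 0.59000 × 60 = 35.40″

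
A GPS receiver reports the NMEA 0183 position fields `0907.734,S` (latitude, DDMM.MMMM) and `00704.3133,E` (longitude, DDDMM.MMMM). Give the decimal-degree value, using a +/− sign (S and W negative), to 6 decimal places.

-9.128900, 7.071888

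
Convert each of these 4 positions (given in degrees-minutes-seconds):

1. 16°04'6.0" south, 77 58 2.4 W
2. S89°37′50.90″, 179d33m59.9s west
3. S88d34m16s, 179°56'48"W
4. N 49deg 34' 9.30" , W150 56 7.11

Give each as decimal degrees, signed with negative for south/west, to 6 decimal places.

1. -16.068333, -77.967333
2. -89.630806, -179.566639
3. -88.571111, -179.946667
4. 49.569250, -150.935308

Point 1:
  Latitude: 16° + 4/60 + 6/3600 = 16 + 0.066667 + 0.001667 = 16.0683333
  S ⇒ negate
  Lon: 58′ + 2.4″ = 58.04000′; 77 + 58.04000/60 = 77.9673333
  hemisphere W, so the sign is −
Point 2:
  Latitude: 89 + 37/60 + 50.9/3600 = 89.6308056
  S → negative
  Longitude: 33′ + 59.9″ = 33.99833′; 179 + 33.99833/60 = 179.5666389
  hemisphere W, so the sign is −
Point 3:
  Lat: 88° + 34/60 + 16/3600 = 88 + 0.566667 + 0.004444 = 88.5711111
  S → negative
  Lon: 179 + 56/60 + 48/3600 = 179.9466667
  W ⇒ negate
Point 4:
  φ: 34′ + 9.3″ = 34.15500′; 49 + 34.15500/60 = 49.5692500
  N ⇒ keep positive
  Lon: 150 + 56/60 + 7.11/3600 = 150.9353083
  W ⇒ negate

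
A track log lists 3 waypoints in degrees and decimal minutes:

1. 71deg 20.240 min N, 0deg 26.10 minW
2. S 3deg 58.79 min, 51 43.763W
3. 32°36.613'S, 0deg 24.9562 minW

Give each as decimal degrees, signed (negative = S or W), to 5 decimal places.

Point 1:
  Latitude: 71 + 20.24/60 = 71.337333
  N ⇒ keep positive
  Longitude: 26.1′ = 0.435000°; total 0.435000
  W → negative
Point 2:
  Latitude: 3 + 58.79/60 = 3.979833
  S ⇒ negate
  Lon: 43.763′ = 0.729383°; total 51.729383
  hemisphere W, so the sign is −
Point 3:
  Lat: 32 + 36.613/60 = 32.610217
  S ⇒ negate
  Longitude: 24.9562′ = 0.415937°; total 0.415937
  W ⇒ negate

1. 71.33733, -0.43500
2. -3.97983, -51.72938
3. -32.61022, -0.41594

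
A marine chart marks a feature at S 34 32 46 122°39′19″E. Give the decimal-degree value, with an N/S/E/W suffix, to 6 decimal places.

34.546111° S, 122.655278° E

φ: 32′ + 46″ = 32.76667′; 34 + 32.76667/60 = 34.5461111
λ: 122 + 39/60 + 19/3600 = 122.6552778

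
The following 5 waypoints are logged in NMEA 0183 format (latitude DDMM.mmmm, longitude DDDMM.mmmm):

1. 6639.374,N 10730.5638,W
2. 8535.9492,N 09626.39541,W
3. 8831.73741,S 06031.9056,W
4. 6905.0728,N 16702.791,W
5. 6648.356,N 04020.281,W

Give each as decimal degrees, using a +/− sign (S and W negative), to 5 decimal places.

Point 1:
  Lat: split at 2 digits → 66° and 39.374′; 66 + 39.374/60 = 66.656233
  N → positive
  Lon: degrees = first 3 digits = 107, minutes = 30.5638; 107 + 30.5638/60 = 107.509397
  hemisphere W, so the sign is −
Point 2:
  φ: degrees = first 2 digits = 85, minutes = 35.9492; 85 + 35.9492/60 = 85.599153
  N ⇒ keep positive
  Lon: split at 3 digits → 096° and 26.39541′; 96 + 26.39541/60 = 96.439924
  hemisphere W, so the sign is −
Point 3:
  Latitude: split at 2 digits → 88° and 31.73741′; 88 + 31.73741/60 = 88.528957
  S → negative
  λ: degrees = first 3 digits = 60, minutes = 31.9056; 60 + 31.9056/60 = 60.531760
  W ⇒ negate
Point 4:
  φ: degrees = first 2 digits = 69, minutes = 5.0728; 69 + 5.0728/60 = 69.084547
  N ⇒ keep positive
  Longitude: split at 3 digits → 167° and 2.791′; 167 + 2.791/60 = 167.046517
  hemisphere W, so the sign is −
Point 5:
  Latitude: degrees = first 2 digits = 66, minutes = 48.356; 66 + 48.356/60 = 66.805933
  N ⇒ keep positive
  λ: split at 3 digits → 040° and 20.281′; 40 + 20.281/60 = 40.338017
  W → negative

1. 66.65623, -107.50940
2. 85.59915, -96.43992
3. -88.52896, -60.53176
4. 69.08455, -167.04652
5. 66.80593, -40.33802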